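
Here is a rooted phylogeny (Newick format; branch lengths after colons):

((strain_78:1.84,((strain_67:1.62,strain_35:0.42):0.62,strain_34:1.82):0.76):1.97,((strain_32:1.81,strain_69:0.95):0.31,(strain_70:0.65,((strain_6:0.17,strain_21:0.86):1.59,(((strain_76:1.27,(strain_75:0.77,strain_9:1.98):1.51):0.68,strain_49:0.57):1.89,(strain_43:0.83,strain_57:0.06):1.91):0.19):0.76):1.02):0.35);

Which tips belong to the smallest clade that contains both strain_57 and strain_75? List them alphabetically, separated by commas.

Tracing strain_57: it sits inside (strain_43,strain_57).
Tracing strain_75: it sits inside (strain_75,strain_9).
The smallest clade enclosing both is (((strain_76,(strain_75,strain_9)),strain_49),(strain_43,strain_57)); the answer is its 6 terminal taxa in alphabetical order.

strain_43, strain_49, strain_57, strain_75, strain_76, strain_9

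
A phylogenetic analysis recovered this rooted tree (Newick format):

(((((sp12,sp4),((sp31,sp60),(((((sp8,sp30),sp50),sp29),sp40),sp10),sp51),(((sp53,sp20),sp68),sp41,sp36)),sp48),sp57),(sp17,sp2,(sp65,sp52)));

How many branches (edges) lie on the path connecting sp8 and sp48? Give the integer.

The MRCA of sp8 and sp48 is the node subtending (((sp12,sp4),((sp31,sp60),(((((sp8,sp30),sp50),sp29),sp40),sp10),sp51),(((sp53,sp20),sp68),sp41,sp36)),sp48).
From sp8 up to that node: 8 branches. From sp48 up to the same node: 1 branch. Total: 8 + 1 = 9.

9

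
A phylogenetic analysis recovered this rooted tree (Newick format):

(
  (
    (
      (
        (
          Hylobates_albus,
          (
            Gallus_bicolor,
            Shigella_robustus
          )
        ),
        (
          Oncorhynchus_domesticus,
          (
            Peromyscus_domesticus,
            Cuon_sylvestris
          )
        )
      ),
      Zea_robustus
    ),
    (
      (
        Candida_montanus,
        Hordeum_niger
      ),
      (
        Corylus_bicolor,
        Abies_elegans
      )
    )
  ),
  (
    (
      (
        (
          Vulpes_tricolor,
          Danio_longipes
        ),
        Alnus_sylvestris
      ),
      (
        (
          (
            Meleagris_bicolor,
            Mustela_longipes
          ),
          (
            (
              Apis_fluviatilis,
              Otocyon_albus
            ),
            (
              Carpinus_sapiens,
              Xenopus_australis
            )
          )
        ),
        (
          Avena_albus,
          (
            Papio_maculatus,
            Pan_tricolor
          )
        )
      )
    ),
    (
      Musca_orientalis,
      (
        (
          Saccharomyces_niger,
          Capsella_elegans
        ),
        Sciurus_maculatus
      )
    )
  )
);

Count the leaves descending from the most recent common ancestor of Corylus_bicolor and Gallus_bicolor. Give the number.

11

The MRCA of Corylus_bicolor and Gallus_bicolor is the node subtending ((((Hylobates_albus,(Gallus_bicolor,Shigella_robustus)),(Oncorhynchus_domesticus,(Peromyscus_domesticus,Cuon_sylvestris))),Zea_robustus),((Candida_montanus,Hordeum_niger),(Corylus_bicolor,Abies_elegans))).
That clade contains 11 terminal taxa: Abies_elegans, Candida_montanus, Corylus_bicolor, Cuon_sylvestris, Gallus_bicolor, Hordeum_niger, Hylobates_albus, Oncorhynchus_domesticus, Peromyscus_domesticus, Shigella_robustus, Zea_robustus.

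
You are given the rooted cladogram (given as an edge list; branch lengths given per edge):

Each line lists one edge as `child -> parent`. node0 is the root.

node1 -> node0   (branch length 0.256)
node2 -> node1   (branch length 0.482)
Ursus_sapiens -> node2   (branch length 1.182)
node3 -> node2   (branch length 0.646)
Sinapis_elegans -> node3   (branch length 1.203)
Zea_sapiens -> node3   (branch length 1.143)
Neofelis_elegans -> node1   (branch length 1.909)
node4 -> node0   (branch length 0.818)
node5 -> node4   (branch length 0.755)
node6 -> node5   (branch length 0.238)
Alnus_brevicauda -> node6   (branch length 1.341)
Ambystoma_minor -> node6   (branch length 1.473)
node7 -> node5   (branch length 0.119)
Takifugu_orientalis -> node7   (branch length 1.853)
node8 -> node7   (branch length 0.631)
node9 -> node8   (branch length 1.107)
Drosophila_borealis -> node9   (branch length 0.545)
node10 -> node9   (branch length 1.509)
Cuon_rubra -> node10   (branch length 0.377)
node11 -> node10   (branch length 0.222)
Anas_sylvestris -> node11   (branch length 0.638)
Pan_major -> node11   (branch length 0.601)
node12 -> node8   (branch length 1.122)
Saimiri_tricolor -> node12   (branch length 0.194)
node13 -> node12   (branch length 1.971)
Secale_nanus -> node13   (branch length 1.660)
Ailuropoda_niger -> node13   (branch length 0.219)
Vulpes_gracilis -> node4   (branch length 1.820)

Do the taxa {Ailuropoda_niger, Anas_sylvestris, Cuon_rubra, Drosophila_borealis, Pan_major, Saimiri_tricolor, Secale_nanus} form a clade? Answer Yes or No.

The most recent common ancestor of these taxa subtends ((Drosophila_borealis,(Cuon_rubra,(Anas_sylvestris,Pan_major))),(Saimiri_tricolor,(Secale_nanus,Ailuropoda_niger))).
That clade has exactly 7 tips — every listed taxon and nothing else — so the group is monophyletic.

Yes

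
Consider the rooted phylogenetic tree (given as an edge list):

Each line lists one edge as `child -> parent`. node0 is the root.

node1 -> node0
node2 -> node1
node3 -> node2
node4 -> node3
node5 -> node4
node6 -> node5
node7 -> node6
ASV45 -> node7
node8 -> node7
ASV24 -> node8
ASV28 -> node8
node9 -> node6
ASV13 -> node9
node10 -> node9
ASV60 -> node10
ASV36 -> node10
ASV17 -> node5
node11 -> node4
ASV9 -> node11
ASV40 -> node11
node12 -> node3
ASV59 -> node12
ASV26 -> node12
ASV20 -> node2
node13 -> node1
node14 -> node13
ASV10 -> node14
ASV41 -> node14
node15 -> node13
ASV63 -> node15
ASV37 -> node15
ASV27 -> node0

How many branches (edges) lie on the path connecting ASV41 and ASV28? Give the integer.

The MRCA of ASV41 and ASV28 is the node subtending (((((((ASV45,(ASV24,ASV28)),(ASV13,(ASV60,ASV36))),ASV17),(ASV9,ASV40)),(ASV59,ASV26)),ASV20),((ASV10,ASV41),(ASV63,ASV37))).
From ASV41 up to that node: 3 branches. From ASV28 up to the same node: 8 branches. Total: 3 + 8 = 11.

11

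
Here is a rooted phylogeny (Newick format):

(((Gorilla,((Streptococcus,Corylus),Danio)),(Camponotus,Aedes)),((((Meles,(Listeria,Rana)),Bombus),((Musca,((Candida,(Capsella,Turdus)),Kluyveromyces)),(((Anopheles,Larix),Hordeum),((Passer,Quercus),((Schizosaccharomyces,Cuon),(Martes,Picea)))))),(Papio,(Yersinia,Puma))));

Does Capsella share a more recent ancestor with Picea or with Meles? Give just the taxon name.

The MRCA of Capsella and Picea subtends ((Musca,((Candida,(Capsella,Turdus)),Kluyveromyces)),(((Anopheles,Larix),Hordeum),((Passer,Quercus),((Schizosaccharomyces,Cuon),(Martes,Picea))))) (14 taxa).
The MRCA of Capsella and Meles subtends (((Meles,(Listeria,Rana)),Bombus),((Musca,((Candida,(Capsella,Turdus)),Kluyveromyces)),(((Anopheles,Larix),Hordeum),((Passer,Quercus),((Schizosaccharomyces,Cuon),(Martes,Picea)))))) (18 taxa).
The first is nested inside the second, so Capsella shares a more recent common ancestor with Picea.

Picea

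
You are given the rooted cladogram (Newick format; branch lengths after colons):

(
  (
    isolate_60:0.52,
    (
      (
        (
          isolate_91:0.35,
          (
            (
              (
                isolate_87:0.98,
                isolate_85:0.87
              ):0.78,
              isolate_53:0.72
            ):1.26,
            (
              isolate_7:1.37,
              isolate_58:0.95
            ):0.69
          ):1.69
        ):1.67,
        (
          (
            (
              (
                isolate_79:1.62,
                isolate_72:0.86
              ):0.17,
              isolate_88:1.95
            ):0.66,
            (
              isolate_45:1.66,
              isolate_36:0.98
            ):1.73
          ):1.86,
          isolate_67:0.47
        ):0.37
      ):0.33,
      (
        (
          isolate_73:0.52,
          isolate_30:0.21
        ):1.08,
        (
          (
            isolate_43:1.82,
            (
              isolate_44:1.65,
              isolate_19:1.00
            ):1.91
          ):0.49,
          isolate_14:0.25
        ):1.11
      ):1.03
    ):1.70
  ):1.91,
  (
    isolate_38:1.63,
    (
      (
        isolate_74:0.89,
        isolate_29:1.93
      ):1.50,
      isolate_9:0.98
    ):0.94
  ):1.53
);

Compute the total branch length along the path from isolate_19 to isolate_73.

The path runs isolate_19 → … → MRCA → … → isolate_73; the MRCA is the node subtending ((isolate_73,isolate_30),((isolate_43,(isolate_44,isolate_19)),isolate_14)).
Branch lengths along that path: 1.00 + 1.91 + 0.49 + 1.11 + 1.08 + 0.52 = 6.11.

6.11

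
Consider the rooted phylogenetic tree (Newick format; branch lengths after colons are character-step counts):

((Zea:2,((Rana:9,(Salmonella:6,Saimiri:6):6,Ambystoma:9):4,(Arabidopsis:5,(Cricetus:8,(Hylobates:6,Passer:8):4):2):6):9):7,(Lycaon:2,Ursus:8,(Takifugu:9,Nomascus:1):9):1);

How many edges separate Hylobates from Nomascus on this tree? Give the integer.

The MRCA of Hylobates and Nomascus is the root of the tree.
From Hylobates up to that node: 6 branches. From Nomascus up to the same node: 3 branches. Total: 6 + 3 = 9.

9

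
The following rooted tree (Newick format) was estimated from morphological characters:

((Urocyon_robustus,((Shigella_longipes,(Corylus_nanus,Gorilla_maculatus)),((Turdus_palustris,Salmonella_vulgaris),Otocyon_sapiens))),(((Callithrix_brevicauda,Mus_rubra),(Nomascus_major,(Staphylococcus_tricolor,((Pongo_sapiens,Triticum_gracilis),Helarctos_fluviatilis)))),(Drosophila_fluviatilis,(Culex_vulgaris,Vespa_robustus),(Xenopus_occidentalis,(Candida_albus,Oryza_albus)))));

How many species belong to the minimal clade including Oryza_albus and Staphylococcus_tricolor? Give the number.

13

The MRCA of Oryza_albus and Staphylococcus_tricolor is the node subtending (((Callithrix_brevicauda,Mus_rubra),(Nomascus_major,(Staphylococcus_tricolor,((Pongo_sapiens,Triticum_gracilis),Helarctos_fluviatilis)))),(Drosophila_fluviatilis,(Culex_vulgaris,Vespa_robustus),(Xenopus_occidentalis,(Candida_albus,Oryza_albus)))).
That clade contains 13 terminal taxa: Callithrix_brevicauda, Candida_albus, Culex_vulgaris, Drosophila_fluviatilis, Helarctos_fluviatilis, Mus_rubra, Nomascus_major, Oryza_albus, Pongo_sapiens, Staphylococcus_tricolor, Triticum_gracilis, Vespa_robustus, Xenopus_occidentalis.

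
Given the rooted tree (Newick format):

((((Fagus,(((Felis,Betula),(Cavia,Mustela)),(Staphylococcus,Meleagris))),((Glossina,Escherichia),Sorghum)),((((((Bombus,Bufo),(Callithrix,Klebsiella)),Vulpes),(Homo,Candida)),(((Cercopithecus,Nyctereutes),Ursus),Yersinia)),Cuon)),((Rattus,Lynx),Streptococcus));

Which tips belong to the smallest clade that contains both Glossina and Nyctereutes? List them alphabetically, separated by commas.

Tracing Glossina: it sits inside (Glossina,Escherichia).
Tracing Nyctereutes: it sits inside (Cercopithecus,Nyctereutes).
The smallest clade enclosing both is (((Fagus,(((Felis,Betula),(Cavia,Mustela)),(Staphylococcus,Meleagris))),((Glossina,Escherichia),Sorghum)),((((((Bombus,Bufo),(Callithrix,Klebsiella)),Vulpes),(Homo,Candida)),(((Cercopithecus,Nyctereutes),Ursus),Yersinia)),Cuon)); the answer is its 22 terminal taxa in alphabetical order.

Betula, Bombus, Bufo, Callithrix, Candida, Cavia, Cercopithecus, Cuon, Escherichia, Fagus, Felis, Glossina, Homo, Klebsiella, Meleagris, Mustela, Nyctereutes, Sorghum, Staphylococcus, Ursus, Vulpes, Yersinia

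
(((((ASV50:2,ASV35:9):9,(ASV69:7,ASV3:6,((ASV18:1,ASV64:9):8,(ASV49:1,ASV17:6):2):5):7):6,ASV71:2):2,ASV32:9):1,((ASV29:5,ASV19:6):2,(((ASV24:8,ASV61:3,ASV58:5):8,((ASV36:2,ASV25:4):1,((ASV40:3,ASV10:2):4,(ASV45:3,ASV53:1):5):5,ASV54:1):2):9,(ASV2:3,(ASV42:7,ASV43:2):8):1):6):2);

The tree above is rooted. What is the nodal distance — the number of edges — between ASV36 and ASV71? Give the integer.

9

The MRCA of ASV36 and ASV71 is the root of the tree.
From ASV36 up to that node: 6 branches. From ASV71 up to the same node: 3 branches. Total: 6 + 3 = 9.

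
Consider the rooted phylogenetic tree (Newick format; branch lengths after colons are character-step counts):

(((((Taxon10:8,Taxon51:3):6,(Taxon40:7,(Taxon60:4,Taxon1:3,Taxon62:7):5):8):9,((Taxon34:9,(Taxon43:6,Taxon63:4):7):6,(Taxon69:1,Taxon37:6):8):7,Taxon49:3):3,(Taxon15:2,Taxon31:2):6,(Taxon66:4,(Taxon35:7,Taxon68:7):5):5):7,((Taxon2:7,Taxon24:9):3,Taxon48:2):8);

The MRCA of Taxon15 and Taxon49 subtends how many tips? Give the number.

The MRCA of Taxon15 and Taxon49 is the node subtending ((((Taxon10,Taxon51),(Taxon40,(Taxon60,Taxon1,Taxon62))),((Taxon34,(Taxon43,Taxon63)),(Taxon69,Taxon37)),Taxon49),(Taxon15,Taxon31),(Taxon66,(Taxon35,Taxon68))).
That clade contains 17 terminal taxa: Taxon1, Taxon10, Taxon15, Taxon31, Taxon34, Taxon35, Taxon37, Taxon40, Taxon43, Taxon49, Taxon51, Taxon60, Taxon62, Taxon63, Taxon66, Taxon68, Taxon69.

17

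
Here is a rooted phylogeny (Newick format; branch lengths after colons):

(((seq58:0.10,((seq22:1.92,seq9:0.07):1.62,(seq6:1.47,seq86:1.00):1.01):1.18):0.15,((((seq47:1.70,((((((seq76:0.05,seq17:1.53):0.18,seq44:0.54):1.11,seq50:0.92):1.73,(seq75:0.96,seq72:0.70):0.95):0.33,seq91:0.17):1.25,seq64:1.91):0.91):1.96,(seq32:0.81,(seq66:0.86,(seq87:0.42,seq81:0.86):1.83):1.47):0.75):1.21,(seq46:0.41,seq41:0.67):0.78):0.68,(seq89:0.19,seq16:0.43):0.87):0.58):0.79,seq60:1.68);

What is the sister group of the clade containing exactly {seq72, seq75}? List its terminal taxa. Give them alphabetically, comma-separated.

The clade containing exactly {seq72, seq75} attaches to the tree at the node subtending ((((seq76,seq17),seq44),seq50),(seq75,seq72)).
The other lineage descending from that same node — the sister group — is (((seq76,seq17),seq44),seq50); its 4 tips in alphabetical order are the answer.

seq17, seq44, seq50, seq76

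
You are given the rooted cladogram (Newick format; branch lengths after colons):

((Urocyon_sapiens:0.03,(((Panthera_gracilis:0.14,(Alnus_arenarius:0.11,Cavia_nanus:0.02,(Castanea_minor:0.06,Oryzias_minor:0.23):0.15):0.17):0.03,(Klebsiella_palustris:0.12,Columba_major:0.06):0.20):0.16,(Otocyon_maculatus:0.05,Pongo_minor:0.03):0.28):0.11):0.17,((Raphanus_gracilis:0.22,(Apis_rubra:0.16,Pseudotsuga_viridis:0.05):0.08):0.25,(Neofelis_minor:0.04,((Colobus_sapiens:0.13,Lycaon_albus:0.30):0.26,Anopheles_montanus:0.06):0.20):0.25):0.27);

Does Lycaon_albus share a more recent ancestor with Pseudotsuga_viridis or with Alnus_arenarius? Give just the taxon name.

The MRCA of Lycaon_albus and Pseudotsuga_viridis subtends ((Raphanus_gracilis,(Apis_rubra,Pseudotsuga_viridis)),(Neofelis_minor,((Colobus_sapiens,Lycaon_albus),Anopheles_montanus))) (7 taxa).
The MRCA of Lycaon_albus and Alnus_arenarius is the root, subtending the entire tree (17 taxa).
The first is nested inside the second, so Lycaon_albus shares a more recent common ancestor with Pseudotsuga_viridis.

Pseudotsuga_viridis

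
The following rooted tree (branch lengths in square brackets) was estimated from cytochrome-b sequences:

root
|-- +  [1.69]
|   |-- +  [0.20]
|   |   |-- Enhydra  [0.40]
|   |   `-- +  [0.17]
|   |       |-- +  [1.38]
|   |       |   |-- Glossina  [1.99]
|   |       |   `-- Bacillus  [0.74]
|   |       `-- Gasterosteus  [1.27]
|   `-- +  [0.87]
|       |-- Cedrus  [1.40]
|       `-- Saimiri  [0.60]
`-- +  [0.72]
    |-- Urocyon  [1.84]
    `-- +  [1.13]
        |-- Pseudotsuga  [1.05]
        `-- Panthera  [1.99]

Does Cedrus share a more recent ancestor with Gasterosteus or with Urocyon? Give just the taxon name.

The MRCA of Cedrus and Gasterosteus subtends ((Enhydra,((Glossina,Bacillus),Gasterosteus)),(Cedrus,Saimiri)) (6 taxa).
The MRCA of Cedrus and Urocyon is the root, subtending the entire tree (9 taxa).
The first is nested inside the second, so Cedrus shares a more recent common ancestor with Gasterosteus.

Gasterosteus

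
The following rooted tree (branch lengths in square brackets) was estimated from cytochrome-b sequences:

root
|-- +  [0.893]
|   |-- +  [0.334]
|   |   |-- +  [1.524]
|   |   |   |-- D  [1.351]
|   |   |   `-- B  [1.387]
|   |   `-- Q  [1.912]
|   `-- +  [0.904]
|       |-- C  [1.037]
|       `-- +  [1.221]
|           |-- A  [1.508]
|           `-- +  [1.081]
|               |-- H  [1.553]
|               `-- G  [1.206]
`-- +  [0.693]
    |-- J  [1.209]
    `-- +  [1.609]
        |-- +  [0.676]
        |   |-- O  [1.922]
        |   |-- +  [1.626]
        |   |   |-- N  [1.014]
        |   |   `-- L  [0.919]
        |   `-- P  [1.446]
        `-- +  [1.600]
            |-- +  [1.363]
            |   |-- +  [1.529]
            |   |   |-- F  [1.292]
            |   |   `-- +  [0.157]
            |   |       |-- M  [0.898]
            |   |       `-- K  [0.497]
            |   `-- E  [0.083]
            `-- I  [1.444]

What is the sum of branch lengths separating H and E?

The path runs H → … → MRCA → … → E; the MRCA is the root of the tree.
Branch lengths along that path: 1.553 + 1.081 + 1.221 + 0.904 + 0.893 + 0.693 + 1.609 + 1.600 + 1.363 + 0.083 = 11.000.

11.000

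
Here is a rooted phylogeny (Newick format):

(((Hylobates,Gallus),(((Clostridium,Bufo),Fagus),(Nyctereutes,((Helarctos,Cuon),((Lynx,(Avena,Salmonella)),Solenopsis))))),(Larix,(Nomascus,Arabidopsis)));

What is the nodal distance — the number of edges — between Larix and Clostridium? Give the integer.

7

The MRCA of Larix and Clostridium is the root of the tree.
From Larix up to that node: 2 branches. From Clostridium up to the same node: 5 branches. Total: 2 + 5 = 7.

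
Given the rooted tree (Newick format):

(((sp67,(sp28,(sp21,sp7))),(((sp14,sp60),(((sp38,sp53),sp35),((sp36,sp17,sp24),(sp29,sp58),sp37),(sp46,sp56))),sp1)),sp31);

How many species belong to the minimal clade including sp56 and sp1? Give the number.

14

The MRCA of sp56 and sp1 is the node subtending (((sp14,sp60),(((sp38,sp53),sp35),((sp36,sp17,sp24),(sp29,sp58),sp37),(sp46,sp56))),sp1).
That clade contains 14 terminal taxa: sp1, sp14, sp17, sp24, sp29, sp35, sp36, sp37, sp38, sp46, sp53, sp56, sp58, sp60.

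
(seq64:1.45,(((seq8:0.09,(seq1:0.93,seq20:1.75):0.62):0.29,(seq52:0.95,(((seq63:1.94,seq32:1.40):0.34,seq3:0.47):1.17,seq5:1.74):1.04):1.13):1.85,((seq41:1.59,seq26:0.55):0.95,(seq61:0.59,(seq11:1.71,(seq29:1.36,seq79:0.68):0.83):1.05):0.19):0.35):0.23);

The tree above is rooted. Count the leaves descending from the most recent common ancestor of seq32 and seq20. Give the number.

8

The MRCA of seq32 and seq20 is the node subtending ((seq8,(seq1,seq20)),(seq52,(((seq63,seq32),seq3),seq5))).
That clade contains 8 terminal taxa: seq1, seq20, seq3, seq32, seq5, seq52, seq63, seq8.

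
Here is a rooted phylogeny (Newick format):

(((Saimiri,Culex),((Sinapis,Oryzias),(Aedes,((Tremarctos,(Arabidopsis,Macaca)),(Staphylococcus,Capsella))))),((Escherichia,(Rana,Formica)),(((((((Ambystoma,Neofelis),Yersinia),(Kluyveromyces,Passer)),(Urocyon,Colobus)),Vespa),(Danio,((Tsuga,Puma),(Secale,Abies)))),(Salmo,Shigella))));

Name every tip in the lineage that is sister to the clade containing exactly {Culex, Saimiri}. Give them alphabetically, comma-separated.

Aedes, Arabidopsis, Capsella, Macaca, Oryzias, Sinapis, Staphylococcus, Tremarctos

The clade containing exactly {Culex, Saimiri} attaches to the tree at the node subtending ((Saimiri,Culex),((Sinapis,Oryzias),(Aedes,((Tremarctos,(Arabidopsis,Macaca)),(Staphylococcus,Capsella))))).
The other lineage descending from that same node — the sister group — is ((Sinapis,Oryzias),(Aedes,((Tremarctos,(Arabidopsis,Macaca)),(Staphylococcus,Capsella)))); its 8 tips in alphabetical order are the answer.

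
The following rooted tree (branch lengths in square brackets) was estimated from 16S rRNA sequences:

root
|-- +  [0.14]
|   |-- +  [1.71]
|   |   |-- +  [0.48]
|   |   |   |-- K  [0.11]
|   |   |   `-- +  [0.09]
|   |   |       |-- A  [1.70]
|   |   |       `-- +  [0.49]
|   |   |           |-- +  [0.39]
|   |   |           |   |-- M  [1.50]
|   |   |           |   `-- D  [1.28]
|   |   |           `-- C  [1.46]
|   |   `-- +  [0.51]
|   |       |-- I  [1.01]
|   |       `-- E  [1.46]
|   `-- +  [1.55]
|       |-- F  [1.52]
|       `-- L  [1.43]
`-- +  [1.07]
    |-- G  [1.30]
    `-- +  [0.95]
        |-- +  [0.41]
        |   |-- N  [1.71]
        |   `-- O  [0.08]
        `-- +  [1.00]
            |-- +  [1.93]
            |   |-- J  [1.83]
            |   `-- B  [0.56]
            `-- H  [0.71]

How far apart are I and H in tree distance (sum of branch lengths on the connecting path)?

7.10

The path runs I → … → MRCA → … → H; the MRCA is the root of the tree.
Branch lengths along that path: 1.01 + 0.51 + 1.71 + 0.14 + 1.07 + 0.95 + 1.00 + 0.71 = 7.10.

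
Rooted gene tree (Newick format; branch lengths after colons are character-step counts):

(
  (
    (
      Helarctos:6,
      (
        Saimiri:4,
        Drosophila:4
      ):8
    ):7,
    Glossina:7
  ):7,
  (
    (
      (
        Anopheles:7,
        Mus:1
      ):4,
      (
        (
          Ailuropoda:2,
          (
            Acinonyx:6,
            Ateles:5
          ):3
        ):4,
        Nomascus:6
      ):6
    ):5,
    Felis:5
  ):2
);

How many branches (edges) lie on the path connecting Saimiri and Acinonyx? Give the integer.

10

The MRCA of Saimiri and Acinonyx is the root of the tree.
From Saimiri up to that node: 4 branches. From Acinonyx up to the same node: 6 branches. Total: 4 + 6 = 10.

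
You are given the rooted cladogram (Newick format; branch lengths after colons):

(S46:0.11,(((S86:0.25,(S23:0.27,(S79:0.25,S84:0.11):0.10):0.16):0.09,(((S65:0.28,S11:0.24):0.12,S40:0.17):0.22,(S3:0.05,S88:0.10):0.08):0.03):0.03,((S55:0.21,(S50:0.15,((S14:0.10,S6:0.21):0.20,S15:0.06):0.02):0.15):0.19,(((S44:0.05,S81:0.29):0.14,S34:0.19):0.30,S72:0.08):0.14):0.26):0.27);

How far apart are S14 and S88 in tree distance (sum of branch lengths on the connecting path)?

1.16

The path runs S14 → … → MRCA → … → S88; the MRCA is the node subtending (((S86,(S23,(S79,S84))),(((S65,S11),S40),(S3,S88))),((S55,(S50,((S14,S6),S15))),(((S44,S81),S34),S72))).
Branch lengths along that path: 0.10 + 0.20 + 0.02 + 0.15 + 0.19 + 0.26 + 0.03 + 0.03 + 0.08 + 0.10 = 1.16.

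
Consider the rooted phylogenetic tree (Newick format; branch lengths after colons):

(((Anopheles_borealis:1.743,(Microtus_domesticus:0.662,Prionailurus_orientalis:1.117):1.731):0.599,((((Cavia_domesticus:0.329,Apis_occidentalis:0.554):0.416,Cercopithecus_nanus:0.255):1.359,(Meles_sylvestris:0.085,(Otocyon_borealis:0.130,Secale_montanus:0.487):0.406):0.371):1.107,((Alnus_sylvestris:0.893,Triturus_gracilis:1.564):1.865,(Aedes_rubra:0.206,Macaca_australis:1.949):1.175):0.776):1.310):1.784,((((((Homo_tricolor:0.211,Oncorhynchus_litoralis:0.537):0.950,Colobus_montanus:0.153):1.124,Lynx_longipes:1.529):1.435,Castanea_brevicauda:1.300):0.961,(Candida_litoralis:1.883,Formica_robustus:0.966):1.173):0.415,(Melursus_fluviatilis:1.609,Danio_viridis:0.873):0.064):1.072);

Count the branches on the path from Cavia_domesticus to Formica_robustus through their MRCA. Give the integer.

10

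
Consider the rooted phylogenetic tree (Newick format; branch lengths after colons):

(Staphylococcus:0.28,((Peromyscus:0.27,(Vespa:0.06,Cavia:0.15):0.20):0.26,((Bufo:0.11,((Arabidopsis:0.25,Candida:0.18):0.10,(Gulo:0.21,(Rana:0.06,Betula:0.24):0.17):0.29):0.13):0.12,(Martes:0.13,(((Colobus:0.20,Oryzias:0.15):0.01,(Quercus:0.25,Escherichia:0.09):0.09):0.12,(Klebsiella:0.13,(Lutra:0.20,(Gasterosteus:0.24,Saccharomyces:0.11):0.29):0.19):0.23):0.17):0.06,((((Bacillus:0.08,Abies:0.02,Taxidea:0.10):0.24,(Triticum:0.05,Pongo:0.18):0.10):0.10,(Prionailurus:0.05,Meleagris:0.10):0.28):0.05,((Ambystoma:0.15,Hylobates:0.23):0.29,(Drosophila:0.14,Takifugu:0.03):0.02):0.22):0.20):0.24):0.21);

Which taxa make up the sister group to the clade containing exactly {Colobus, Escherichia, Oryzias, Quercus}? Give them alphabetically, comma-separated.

Gasterosteus, Klebsiella, Lutra, Saccharomyces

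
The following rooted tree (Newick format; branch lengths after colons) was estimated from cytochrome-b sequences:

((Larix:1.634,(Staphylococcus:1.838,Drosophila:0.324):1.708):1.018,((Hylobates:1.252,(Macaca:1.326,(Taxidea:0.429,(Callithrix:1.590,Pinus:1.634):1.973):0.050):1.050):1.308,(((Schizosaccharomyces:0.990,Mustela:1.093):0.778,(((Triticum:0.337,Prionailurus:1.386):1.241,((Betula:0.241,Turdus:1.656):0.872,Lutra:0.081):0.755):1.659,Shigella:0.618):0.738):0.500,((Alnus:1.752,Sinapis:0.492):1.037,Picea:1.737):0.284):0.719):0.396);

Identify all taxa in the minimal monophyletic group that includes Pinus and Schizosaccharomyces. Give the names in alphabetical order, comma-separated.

Tracing Pinus: it sits inside (Callithrix,Pinus).
Tracing Schizosaccharomyces: it sits inside (Schizosaccharomyces,Mustela).
The smallest clade enclosing both is ((Hylobates,(Macaca,(Taxidea,(Callithrix,Pinus)))),(((Schizosaccharomyces,Mustela),(((Triticum,Prionailurus),((Betula,Turdus),Lutra)),Shigella)),((Alnus,Sinapis),Picea))); the answer is its 16 terminal taxa in alphabetical order.

Alnus, Betula, Callithrix, Hylobates, Lutra, Macaca, Mustela, Picea, Pinus, Prionailurus, Schizosaccharomyces, Shigella, Sinapis, Taxidea, Triticum, Turdus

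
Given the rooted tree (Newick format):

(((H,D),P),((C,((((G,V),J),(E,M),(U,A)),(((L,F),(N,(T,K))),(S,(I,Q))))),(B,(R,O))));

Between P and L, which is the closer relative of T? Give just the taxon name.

The MRCA of T and L subtends ((L,F),(N,(T,K))) (5 taxa).
The MRCA of T and P is the root, subtending the entire tree (22 taxa).
The first is nested inside the second, so T shares a more recent common ancestor with L.

L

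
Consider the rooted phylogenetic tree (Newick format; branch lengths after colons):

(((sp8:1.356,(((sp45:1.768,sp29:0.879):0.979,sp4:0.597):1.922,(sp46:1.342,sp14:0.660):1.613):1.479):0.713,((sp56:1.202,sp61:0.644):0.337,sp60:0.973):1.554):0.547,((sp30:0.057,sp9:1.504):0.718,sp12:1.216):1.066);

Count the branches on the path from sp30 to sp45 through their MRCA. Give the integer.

9

The MRCA of sp30 and sp45 is the root of the tree.
From sp30 up to that node: 3 branches. From sp45 up to the same node: 6 branches. Total: 3 + 6 = 9.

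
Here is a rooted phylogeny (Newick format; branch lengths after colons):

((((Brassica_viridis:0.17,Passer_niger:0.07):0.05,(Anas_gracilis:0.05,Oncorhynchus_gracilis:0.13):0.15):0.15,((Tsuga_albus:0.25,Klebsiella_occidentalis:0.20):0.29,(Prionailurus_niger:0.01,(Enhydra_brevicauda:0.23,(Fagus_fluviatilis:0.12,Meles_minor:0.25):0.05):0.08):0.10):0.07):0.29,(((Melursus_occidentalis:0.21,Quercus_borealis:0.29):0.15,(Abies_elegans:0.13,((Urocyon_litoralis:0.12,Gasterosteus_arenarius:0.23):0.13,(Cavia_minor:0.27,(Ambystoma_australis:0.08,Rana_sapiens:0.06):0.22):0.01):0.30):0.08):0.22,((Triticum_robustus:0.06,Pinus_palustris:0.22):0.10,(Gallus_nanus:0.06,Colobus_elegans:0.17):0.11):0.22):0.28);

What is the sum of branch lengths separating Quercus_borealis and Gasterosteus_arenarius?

1.18

The path runs Quercus_borealis → … → MRCA → … → Gasterosteus_arenarius; the MRCA is the node subtending ((Melursus_occidentalis,Quercus_borealis),(Abies_elegans,((Urocyon_litoralis,Gasterosteus_arenarius),(Cavia_minor,(Ambystoma_australis,Rana_sapiens))))).
Branch lengths along that path: 0.29 + 0.15 + 0.08 + 0.30 + 0.13 + 0.23 = 1.18.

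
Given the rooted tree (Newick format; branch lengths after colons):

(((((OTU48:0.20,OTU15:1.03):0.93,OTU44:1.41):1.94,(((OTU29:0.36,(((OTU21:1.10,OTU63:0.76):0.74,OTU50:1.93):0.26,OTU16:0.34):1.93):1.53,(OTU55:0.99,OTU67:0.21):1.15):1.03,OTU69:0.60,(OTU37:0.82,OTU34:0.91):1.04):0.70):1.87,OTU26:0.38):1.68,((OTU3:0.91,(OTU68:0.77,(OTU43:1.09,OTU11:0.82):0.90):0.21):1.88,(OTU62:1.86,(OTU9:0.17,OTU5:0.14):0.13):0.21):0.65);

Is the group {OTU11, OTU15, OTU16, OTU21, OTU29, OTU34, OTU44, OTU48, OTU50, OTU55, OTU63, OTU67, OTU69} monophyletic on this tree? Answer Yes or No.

No

The MRCA of the listed taxa is the root, so the smallest clade containing them is the whole tree.
That clade also contains OTU26, OTU3, OTU37, OTU43, OTU5, OTU62, OTU68, OTU9, which are not in the proposed group, so the group is not monophyletic.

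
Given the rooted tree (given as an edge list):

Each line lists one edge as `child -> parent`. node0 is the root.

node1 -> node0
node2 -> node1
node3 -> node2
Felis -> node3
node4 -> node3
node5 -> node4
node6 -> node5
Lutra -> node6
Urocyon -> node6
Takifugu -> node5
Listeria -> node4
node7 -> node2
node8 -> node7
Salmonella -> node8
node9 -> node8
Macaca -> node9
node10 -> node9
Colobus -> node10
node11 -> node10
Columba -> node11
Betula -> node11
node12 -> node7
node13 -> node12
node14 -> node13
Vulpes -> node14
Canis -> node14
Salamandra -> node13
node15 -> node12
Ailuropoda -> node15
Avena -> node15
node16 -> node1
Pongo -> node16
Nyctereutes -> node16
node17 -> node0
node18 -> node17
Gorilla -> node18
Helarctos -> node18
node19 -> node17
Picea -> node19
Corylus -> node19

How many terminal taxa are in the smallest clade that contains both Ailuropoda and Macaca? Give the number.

10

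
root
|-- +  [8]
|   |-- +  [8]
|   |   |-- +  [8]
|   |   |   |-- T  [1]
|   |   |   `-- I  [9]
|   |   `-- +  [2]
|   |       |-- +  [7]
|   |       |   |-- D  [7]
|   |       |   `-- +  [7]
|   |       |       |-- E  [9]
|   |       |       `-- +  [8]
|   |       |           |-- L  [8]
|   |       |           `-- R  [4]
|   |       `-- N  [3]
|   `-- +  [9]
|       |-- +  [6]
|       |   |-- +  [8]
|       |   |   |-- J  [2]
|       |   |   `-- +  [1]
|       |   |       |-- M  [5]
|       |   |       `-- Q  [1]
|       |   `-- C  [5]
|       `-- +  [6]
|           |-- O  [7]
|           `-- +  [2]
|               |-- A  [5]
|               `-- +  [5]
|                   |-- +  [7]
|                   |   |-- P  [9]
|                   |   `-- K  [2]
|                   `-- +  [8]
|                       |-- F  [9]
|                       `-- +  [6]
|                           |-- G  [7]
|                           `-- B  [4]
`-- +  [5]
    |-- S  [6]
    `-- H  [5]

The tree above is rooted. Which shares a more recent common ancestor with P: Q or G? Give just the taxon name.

G

The MRCA of P and G subtends ((P,K),(F,(G,B))) (5 taxa).
The MRCA of P and Q subtends (((J,(M,Q)),C),(O,(A,((P,K),(F,(G,B)))))) (11 taxa).
The first is nested inside the second, so P shares a more recent common ancestor with G.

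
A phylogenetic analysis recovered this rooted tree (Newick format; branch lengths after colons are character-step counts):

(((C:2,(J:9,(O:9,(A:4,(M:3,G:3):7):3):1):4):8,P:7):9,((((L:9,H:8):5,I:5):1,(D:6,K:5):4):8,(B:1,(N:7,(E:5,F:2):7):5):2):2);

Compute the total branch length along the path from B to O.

The path runs B → … → MRCA → … → O; the MRCA is the root of the tree.
Branch lengths along that path: 1 + 2 + 2 + 9 + 8 + 4 + 1 + 9 = 36.

36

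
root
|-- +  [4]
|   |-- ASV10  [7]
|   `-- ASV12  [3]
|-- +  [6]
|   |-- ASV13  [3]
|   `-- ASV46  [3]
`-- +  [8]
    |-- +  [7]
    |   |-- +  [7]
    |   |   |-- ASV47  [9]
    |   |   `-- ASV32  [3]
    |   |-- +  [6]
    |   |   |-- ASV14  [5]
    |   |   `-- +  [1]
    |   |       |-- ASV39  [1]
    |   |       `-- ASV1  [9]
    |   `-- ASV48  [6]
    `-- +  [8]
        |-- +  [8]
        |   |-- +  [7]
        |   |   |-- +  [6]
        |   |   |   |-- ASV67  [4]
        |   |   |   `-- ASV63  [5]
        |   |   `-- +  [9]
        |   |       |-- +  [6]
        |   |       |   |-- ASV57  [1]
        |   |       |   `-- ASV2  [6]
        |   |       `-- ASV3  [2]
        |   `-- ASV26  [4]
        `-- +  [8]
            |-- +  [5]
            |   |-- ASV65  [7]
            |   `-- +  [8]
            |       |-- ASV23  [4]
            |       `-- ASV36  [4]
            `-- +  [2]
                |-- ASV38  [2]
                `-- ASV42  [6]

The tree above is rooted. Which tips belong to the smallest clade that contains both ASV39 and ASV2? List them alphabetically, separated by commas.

Tracing ASV39: it sits inside (ASV39,ASV1).
Tracing ASV2: it sits inside (ASV57,ASV2).
The smallest clade enclosing both is (((ASV47,ASV32),(ASV14,(ASV39,ASV1)),ASV48),((((ASV67,ASV63),((ASV57,ASV2),ASV3)),ASV26),((ASV65,(ASV23,ASV36)),(ASV38,ASV42)))); the answer is its 17 terminal taxa in alphabetical order.

ASV1, ASV14, ASV2, ASV23, ASV26, ASV3, ASV32, ASV36, ASV38, ASV39, ASV42, ASV47, ASV48, ASV57, ASV63, ASV65, ASV67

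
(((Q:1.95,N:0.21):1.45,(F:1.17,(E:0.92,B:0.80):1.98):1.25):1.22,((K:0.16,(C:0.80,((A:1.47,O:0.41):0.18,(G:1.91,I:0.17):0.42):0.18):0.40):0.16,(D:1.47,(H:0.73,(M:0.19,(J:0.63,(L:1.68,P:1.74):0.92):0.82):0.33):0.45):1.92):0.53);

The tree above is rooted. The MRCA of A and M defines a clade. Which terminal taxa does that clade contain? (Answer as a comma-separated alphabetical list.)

A, C, D, G, H, I, J, K, L, M, O, P

Tracing A: it sits inside (A,O).
Tracing M: it sits inside (M,(J,(L,P))).
The smallest clade enclosing both is ((K,(C,((A,O),(G,I)))),(D,(H,(M,(J,(L,P)))))); the answer is its 12 terminal taxa in alphabetical order.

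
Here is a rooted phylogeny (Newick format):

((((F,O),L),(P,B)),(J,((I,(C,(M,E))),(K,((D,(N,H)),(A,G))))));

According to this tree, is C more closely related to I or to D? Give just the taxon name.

The MRCA of C and I subtends (I,(C,(M,E))) (4 taxa).
The MRCA of C and D subtends ((I,(C,(M,E))),(K,((D,(N,H)),(A,G)))) (10 taxa).
The first is nested inside the second, so C shares a more recent common ancestor with I.

I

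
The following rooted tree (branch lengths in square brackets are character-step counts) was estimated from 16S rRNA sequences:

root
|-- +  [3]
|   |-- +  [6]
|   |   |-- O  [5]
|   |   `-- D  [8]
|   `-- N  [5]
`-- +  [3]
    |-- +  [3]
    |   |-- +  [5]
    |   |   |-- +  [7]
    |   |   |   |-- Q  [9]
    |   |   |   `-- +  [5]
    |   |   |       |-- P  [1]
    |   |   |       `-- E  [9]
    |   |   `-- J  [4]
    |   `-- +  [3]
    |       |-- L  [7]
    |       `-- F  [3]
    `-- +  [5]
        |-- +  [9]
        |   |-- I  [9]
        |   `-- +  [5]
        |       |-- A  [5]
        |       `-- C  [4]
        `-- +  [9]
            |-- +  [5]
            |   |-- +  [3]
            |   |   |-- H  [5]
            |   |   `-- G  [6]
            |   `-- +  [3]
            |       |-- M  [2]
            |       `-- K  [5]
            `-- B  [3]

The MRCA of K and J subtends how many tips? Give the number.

14

The MRCA of K and J is the node subtending ((((Q,(P,E)),J),(L,F)),((I,(A,C)),(((H,G),(M,K)),B))).
That clade contains 14 terminal taxa: A, B, C, E, F, G, H, I, J, K, L, M, P, Q.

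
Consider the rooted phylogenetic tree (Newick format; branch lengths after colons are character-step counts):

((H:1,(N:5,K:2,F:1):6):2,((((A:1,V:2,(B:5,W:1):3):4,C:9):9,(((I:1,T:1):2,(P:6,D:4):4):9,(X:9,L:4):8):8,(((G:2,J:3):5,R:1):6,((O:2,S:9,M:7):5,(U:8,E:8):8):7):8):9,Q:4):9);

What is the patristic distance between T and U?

The path runs T → … → MRCA → … → U; the MRCA is the node subtending (((A,V,(B,W)),C),(((I,T),(P,D)),(X,L)),(((G,J),R),((O,S,M),(U,E)))).
Branch lengths along that path: 1 + 2 + 9 + 8 + 8 + 7 + 8 + 8 = 51.

51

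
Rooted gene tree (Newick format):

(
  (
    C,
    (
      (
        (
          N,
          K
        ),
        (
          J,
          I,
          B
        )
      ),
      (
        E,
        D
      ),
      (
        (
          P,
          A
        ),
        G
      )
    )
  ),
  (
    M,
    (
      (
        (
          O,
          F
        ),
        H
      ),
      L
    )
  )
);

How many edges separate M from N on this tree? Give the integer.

7

The MRCA of M and N is the root of the tree.
From M up to that node: 2 branches. From N up to the same node: 5 branches. Total: 2 + 5 = 7.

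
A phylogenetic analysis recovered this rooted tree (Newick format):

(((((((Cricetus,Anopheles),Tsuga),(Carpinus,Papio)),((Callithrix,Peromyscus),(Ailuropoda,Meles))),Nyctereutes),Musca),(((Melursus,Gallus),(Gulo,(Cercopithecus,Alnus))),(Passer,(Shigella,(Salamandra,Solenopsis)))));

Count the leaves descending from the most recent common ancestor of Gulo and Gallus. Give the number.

The MRCA of Gulo and Gallus is the node subtending ((Melursus,Gallus),(Gulo,(Cercopithecus,Alnus))).
That clade contains 5 terminal taxa: Alnus, Cercopithecus, Gallus, Gulo, Melursus.

5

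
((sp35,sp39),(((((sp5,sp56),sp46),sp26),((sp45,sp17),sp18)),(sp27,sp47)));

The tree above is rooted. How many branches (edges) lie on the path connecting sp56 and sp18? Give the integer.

The MRCA of sp56 and sp18 is the node subtending ((((sp5,sp56),sp46),sp26),((sp45,sp17),sp18)).
From sp56 up to that node: 4 branches. From sp18 up to the same node: 2 branches. Total: 4 + 2 = 6.

6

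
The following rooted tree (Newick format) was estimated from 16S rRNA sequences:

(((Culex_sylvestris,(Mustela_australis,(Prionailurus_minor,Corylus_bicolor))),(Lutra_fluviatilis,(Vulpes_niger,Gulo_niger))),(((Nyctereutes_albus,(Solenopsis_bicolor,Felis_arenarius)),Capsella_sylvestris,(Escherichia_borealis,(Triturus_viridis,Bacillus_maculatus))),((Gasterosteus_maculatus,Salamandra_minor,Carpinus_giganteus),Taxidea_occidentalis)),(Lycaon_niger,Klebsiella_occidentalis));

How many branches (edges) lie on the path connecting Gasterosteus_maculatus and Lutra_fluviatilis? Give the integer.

The MRCA of Gasterosteus_maculatus and Lutra_fluviatilis is the root of the tree.
From Gasterosteus_maculatus up to that node: 4 branches. From Lutra_fluviatilis up to the same node: 3 branches. Total: 4 + 3 = 7.

7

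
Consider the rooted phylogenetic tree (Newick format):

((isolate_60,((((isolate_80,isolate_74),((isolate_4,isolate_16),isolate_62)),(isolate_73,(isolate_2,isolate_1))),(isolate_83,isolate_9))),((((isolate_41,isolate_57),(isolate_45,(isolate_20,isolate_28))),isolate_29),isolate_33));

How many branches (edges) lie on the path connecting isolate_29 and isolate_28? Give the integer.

The MRCA of isolate_29 and isolate_28 is the node subtending (((isolate_41,isolate_57),(isolate_45,(isolate_20,isolate_28))),isolate_29).
From isolate_29 up to that node: 1 branch. From isolate_28 up to the same node: 4 branches. Total: 1 + 4 = 5.

5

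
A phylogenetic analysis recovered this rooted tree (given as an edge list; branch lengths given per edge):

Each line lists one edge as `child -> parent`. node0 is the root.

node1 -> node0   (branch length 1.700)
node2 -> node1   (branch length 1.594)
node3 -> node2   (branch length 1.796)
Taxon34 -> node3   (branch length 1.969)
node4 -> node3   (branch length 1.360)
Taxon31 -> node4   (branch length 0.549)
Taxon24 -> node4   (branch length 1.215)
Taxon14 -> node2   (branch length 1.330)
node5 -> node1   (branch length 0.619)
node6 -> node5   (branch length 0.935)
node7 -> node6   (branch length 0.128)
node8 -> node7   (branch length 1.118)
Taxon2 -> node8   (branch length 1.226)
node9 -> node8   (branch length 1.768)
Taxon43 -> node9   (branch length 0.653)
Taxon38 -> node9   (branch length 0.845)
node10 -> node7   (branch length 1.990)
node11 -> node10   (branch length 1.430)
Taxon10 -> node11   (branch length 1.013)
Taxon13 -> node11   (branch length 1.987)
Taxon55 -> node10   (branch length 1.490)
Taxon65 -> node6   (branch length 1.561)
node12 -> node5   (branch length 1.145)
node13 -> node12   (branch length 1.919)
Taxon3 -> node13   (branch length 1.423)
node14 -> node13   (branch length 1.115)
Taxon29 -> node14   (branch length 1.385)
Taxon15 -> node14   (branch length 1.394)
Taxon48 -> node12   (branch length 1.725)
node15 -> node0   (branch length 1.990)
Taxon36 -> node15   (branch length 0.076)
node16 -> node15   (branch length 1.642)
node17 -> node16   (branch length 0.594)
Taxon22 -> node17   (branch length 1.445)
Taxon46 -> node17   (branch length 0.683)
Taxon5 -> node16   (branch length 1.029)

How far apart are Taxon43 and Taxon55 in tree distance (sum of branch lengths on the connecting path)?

The path runs Taxon43 → … → MRCA → … → Taxon55; the MRCA is the node subtending ((Taxon2,(Taxon43,Taxon38)),((Taxon10,Taxon13),Taxon55)).
Branch lengths along that path: 0.653 + 1.768 + 1.118 + 1.990 + 1.490 = 7.019.

7.019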